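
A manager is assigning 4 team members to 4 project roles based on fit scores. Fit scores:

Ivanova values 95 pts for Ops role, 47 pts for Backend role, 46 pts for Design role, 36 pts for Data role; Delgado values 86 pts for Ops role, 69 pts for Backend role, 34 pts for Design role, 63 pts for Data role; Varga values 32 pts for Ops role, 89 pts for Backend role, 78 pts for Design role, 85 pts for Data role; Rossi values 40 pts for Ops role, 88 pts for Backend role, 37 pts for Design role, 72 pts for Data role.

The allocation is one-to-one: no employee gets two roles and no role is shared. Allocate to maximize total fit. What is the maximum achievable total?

Optimal: Ivanova→Ops role (95 pts), Delgado→Data role (63 pts), Varga→Design role (78 pts), Rossi→Backend role (88 pts) — total 95+63+78+88 = 324 pts.
Column-greedy (each role in turn goes to its best remaining employee) gives 284 pts, worse by 40.
Every other assignment is strictly worse.

Max total: 324 pts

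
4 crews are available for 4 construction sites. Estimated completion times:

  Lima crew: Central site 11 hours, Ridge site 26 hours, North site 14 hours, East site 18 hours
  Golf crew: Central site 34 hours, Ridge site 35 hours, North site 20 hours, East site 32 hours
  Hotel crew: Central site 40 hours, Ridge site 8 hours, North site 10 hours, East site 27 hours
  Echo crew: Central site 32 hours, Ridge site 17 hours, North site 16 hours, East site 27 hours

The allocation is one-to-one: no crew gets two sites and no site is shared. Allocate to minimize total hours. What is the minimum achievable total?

Min total: 66 hours

Treat this as an assignment problem: match each crew to one site.
Optimal: Lima crew→Central site (11 hours), Golf crew→North site (20 hours), Hotel crew→Ridge site (8 hours), Echo crew→East site (27 hours) — total 11+20+8+27 = 66 hours.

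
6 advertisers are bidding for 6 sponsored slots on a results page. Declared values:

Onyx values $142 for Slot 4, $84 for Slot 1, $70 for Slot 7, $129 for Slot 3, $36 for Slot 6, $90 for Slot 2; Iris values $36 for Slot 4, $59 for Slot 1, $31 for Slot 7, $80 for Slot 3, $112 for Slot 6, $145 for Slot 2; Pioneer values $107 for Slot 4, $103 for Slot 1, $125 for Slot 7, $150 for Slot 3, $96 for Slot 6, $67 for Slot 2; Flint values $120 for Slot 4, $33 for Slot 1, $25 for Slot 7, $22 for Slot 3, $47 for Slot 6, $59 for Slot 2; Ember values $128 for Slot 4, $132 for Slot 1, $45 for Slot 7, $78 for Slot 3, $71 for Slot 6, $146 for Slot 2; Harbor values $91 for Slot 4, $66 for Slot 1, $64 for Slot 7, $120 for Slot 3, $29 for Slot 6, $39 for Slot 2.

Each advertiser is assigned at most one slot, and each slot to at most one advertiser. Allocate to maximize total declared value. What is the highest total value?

Optimal: Onyx→Slot 4 ($142), Iris→Slot 2 ($145), Pioneer→Slot 7 ($125), Flint→Slot 6 ($47), Ember→Slot 1 ($132), Harbor→Slot 3 ($120) — total 142+145+125+47+132+120 = $711.
Next-best assignment: Onyx→Slot 1, Iris→Slot 6, Pioneer→Slot 7, Flint→Slot 4, Ember→Slot 2, Harbor→Slot 3 = $707.
Every other assignment is strictly worse.

Maximum total: $711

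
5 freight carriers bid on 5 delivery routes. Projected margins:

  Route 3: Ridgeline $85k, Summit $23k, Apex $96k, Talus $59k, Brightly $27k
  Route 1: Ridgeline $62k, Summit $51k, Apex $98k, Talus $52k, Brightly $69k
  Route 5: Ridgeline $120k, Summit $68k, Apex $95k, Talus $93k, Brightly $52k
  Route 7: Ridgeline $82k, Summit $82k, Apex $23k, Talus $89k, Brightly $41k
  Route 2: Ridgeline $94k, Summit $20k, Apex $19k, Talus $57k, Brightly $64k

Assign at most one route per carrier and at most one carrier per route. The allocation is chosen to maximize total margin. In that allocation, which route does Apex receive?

Treat this as an assignment problem: match each carrier to one route.
Optimal: Ridgeline→Route 2 ($94k), Summit→Route 7 ($82k), Apex→Route 3 ($96k), Talus→Route 5 ($93k), Brightly→Route 1 ($69k) — total 94+82+96+93+69 = $434k.
Row-greedy (each carrier in turn takes its best remaining route) gives $423k, worse by 11.
Checked against all permutations: $434k is optimal.
Apex's own top route is Route 1 ($98k), but forcing Apex→Route 1 and reassigning the rest optimally gives only $423k — worse by 11.

Apex receives Route 3.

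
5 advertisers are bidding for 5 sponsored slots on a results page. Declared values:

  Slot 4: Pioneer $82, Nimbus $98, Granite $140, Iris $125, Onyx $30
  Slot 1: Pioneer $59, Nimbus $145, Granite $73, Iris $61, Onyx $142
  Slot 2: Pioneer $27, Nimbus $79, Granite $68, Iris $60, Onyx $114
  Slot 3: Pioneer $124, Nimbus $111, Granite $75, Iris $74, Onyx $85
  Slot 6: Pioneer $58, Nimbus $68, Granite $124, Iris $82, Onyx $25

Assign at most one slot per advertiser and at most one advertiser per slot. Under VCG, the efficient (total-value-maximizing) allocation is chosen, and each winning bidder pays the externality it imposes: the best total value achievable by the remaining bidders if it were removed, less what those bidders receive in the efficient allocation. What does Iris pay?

Iris pays $16.

Efficient allocation: Pioneer→Slot 3 ($124), Nimbus→Slot 1 ($145), Granite→Slot 6 ($124), Iris→Slot 4 ($125), Onyx→Slot 2 ($114); total welfare W = $632.
Iris receives Slot 4 at value $125, so the others get W − 125 = $507.
Without Iris: best allocation of the remaining 4 bidders over all 5 slots is Pioneer→Slot 3 ($124), Nimbus→Slot 1 ($145), Granite→Slot 4 ($140), Onyx→Slot 2 ($114), total $523.
VCG payment = (others' best without Iris) − (others' welfare with Iris) = 523 − 507 = $16.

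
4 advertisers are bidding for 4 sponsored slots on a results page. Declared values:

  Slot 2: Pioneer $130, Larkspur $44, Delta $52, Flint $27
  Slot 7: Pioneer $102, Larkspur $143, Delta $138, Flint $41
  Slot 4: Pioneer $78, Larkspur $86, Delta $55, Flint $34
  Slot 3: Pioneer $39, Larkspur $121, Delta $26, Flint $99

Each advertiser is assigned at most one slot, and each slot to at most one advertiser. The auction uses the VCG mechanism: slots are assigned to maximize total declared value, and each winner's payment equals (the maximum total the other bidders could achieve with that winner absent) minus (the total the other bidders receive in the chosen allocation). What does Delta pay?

Efficient allocation: Pioneer→Slot 2 ($130), Larkspur→Slot 4 ($86), Delta→Slot 7 ($138), Flint→Slot 3 ($99); total welfare W = $453.
Delta receives Slot 7 at value $138, so the others get W − 138 = $315.
Without Delta: best allocation of the remaining 3 bidders over all 4 slots is Pioneer→Slot 2 ($130), Larkspur→Slot 7 ($143), Flint→Slot 3 ($99), total $372.
VCG payment = (others' best without Delta) − (others' welfare with Delta) = 372 − 315 = $57.

Delta pays $57.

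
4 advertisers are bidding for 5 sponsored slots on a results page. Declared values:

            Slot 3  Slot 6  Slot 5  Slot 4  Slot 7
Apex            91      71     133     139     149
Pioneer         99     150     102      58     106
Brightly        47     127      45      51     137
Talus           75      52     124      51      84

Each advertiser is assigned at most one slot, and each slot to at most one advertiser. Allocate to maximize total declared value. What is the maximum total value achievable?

This is the linear assignment problem.
Optimal: Apex→Slot 4 ($139), Pioneer→Slot 6 ($150), Brightly→Slot 7 ($137), Talus→Slot 5 ($124) — total 139+150+137+124 = $550.
Row-greedy (each advertiser in turn takes its best remaining slot) gives $474, worse by 76.
Next-best assignment: Apex→Slot 3, Pioneer→Slot 6, Brightly→Slot 7, Talus→Slot 5 = $502.

Maximum total: $550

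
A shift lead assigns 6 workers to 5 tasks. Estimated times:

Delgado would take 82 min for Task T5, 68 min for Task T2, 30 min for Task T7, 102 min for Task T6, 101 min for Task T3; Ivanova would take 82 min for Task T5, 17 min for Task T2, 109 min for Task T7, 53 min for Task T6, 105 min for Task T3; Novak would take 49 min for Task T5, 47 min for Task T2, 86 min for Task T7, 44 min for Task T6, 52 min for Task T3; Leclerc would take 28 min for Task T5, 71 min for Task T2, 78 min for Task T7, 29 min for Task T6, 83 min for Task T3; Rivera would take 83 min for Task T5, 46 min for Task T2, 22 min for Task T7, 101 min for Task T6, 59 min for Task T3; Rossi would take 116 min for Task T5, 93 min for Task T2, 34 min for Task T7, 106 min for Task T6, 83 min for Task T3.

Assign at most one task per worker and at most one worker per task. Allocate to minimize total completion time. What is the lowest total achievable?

Min total: 178 min

Treat this as an assignment problem: match each worker to one task.
Optimal: Leclerc→Task T5 (28 min), Ivanova→Task T2 (17 min), Delgado→Task T7 (30 min), Novak→Task T6 (44 min), Rivera→Task T3 (59 min) — total 28+17+30+44+59 = 178 min.
Column-greedy (each task in turn goes to its cheapest remaining worker) gives 194 min, worse by 16.
Next-best assignment: Leclerc→Task T5, Ivanova→Task T2, Rossi→Task T7, Novak→Task T6, Rivera→Task T3 = 182 min.
Every other assignment is strictly worse.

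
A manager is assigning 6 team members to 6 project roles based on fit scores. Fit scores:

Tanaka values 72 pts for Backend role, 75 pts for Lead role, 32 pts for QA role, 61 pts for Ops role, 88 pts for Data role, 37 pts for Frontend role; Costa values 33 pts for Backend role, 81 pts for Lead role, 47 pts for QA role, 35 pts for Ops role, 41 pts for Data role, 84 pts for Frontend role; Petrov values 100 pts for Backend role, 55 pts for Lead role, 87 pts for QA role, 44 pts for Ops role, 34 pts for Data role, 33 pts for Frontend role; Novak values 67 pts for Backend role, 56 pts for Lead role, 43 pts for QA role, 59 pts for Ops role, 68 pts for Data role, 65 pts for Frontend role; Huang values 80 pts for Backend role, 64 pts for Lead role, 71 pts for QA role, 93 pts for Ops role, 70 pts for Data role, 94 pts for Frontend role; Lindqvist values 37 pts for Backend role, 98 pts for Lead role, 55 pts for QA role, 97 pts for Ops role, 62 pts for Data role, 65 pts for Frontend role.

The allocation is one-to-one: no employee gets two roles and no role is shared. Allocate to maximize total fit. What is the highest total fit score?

Optimal: Tanaka→Data role (88 pts), Costa→Frontend role (84 pts), Petrov→QA role (87 pts), Novak→Backend role (67 pts), Huang→Ops role (93 pts), Lindqvist→Lead role (98 pts) — total 88+84+87+67+93+98 = 517 pts.
Column-greedy (each role in turn goes to its best remaining employee) gives 482 pts, worse by 35.
Next-best assignment: Tanaka→Data role, Costa→Lead role, Petrov→QA role, Novak→Backend role, Huang→Frontend role, Lindqvist→Ops role = 514 pts.
Checked against all permutations: 517 pts is optimal.

Max total: 517 pts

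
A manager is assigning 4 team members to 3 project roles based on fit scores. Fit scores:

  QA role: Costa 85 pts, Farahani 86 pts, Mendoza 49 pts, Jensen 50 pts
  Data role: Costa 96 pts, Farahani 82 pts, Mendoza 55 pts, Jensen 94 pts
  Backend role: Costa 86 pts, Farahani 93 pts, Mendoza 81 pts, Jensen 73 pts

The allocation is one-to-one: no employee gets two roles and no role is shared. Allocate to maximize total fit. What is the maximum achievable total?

Optimal: Costa→QA role (85 pts), Jensen→Data role (94 pts), Farahani→Backend role (93 pts) — total 85+94+93 = 272 pts.
Column-greedy (each role in turn goes to its best remaining employee) gives 263 pts, worse by 9.
Next-best assignment: Farahani→QA role, Jensen→Data role, Costa→Backend role = 266 pts.

Max total: 272 pts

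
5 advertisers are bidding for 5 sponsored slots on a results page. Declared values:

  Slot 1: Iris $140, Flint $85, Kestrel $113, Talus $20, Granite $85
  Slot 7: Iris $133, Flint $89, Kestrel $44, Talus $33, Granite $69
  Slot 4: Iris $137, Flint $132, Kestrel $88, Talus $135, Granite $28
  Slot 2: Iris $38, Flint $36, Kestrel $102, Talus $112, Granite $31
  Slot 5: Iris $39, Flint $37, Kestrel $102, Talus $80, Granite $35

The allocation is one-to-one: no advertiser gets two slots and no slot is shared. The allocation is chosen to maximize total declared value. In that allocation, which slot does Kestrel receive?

Kestrel receives Slot 5.

Optimal: Iris→Slot 7 ($133), Flint→Slot 4 ($132), Kestrel→Slot 5 ($102), Talus→Slot 2 ($112), Granite→Slot 1 ($85) — total 133+132+102+112+85 = $564.
Row-greedy (each advertiser in turn takes its best remaining slot) gives $523, worse by 41.
Kestrel's own top slot is Slot 1 ($113), but forcing Kestrel→Slot 1 and reassigning the rest optimally gives only $525 — worse by 39.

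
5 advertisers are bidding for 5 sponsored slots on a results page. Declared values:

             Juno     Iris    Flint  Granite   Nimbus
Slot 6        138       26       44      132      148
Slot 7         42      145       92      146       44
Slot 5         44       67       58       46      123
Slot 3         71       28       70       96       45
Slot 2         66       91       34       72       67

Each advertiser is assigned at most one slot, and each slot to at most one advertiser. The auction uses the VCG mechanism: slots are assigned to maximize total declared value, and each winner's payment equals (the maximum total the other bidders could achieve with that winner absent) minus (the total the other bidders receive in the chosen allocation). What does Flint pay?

Efficient allocation: Juno→Slot 6 ($138), Iris→Slot 2 ($91), Flint→Slot 3 ($70), Granite→Slot 7 ($146), Nimbus→Slot 5 ($123); total welfare W = $568.
Flint receives Slot 3 at value $70, so the others get W − 70 = $498.
Without Flint: best allocation of the remaining 4 bidders over all 5 slots is Juno→Slot 6 ($138), Iris→Slot 7 ($145), Granite→Slot 3 ($96), Nimbus→Slot 5 ($123), total $502.
VCG payment = (others' best without Flint) − (others' welfare with Flint) = 502 − 498 = $4.

Flint pays $4.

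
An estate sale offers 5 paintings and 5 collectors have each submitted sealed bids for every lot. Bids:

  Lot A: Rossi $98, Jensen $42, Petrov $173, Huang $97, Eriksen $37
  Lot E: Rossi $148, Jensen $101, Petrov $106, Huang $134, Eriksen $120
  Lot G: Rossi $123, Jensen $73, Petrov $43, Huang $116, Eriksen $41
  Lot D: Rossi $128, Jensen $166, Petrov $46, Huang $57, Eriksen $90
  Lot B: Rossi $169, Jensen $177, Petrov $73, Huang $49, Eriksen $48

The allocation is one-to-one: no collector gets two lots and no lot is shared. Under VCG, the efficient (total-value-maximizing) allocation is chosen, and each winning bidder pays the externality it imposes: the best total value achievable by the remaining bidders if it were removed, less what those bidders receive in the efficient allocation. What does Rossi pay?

Efficient allocation: Rossi→Lot B ($169), Jensen→Lot D ($166), Petrov→Lot A ($173), Huang→Lot G ($116), Eriksen→Lot E ($120); total welfare W = $744.
Rossi receives Lot B at value $169, so the others get W − 169 = $575.
Without Rossi: best allocation of the remaining 4 bidders over all 5 lots is Jensen→Lot B ($177), Petrov→Lot A ($173), Huang→Lot G ($116), Eriksen→Lot E ($120), total $586.
VCG payment = (others' best without Rossi) − (others' welfare with Rossi) = 586 − 575 = $11.

Rossi pays $11.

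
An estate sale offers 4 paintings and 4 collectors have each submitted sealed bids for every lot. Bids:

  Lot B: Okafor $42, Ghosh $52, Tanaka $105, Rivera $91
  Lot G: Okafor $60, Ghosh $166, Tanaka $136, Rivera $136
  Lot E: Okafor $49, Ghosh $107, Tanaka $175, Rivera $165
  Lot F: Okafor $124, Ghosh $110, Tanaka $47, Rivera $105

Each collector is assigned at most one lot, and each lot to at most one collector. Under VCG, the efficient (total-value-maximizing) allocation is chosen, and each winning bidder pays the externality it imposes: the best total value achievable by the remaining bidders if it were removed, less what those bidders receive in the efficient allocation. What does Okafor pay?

Okafor pays $10.

Efficient allocation: Okafor→Lot F ($124), Ghosh→Lot G ($166), Tanaka→Lot B ($105), Rivera→Lot E ($165); total welfare W = $560.
Okafor receives Lot F at value $124, so the others get W − 124 = $436.
Without Okafor: best allocation of the remaining 3 bidders over all 4 lots is Ghosh→Lot G ($166), Tanaka→Lot E ($175), Rivera→Lot F ($105), total $446.
VCG payment = (others' best without Okafor) − (others' welfare with Okafor) = 446 − 436 = $10.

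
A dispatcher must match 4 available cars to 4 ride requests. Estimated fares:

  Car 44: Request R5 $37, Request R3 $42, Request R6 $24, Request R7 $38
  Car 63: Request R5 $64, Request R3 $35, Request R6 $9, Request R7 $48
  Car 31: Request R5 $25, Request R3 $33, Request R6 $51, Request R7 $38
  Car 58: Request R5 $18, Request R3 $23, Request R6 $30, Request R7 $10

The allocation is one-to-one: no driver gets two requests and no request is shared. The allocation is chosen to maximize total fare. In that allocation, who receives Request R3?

Treat this as an assignment problem: match each driver to one request.
Optimal: Car 44→Request R7 ($38), Car 63→Request R5 ($64), Car 31→Request R6 ($51), Car 58→Request R3 ($23) — total 38+64+51+23 = $176.
Column-greedy (each request in turn goes to its best remaining driver) gives $167, worse by 9.
Swapping Car 58↔Car 31 (Car 58→Request R6 $30, Car 31→Request R3 $33) loses 11.
No other one-to-one assignment exceeds $176.
Car 58's own top request is Request R6 ($30), but forcing Car 58→Request R6 and reassigning the rest optimally gives only $174 — worse by 2.

Car 58 receives Request R3.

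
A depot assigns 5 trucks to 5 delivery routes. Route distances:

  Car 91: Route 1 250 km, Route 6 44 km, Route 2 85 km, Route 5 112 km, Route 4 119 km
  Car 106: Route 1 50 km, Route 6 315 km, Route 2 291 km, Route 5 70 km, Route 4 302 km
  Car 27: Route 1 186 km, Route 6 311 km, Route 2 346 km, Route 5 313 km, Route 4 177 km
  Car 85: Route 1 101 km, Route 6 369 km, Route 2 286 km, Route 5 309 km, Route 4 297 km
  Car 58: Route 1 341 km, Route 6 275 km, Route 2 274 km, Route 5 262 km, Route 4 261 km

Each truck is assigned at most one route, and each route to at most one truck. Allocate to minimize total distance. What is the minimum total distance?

Treat this as an assignment problem: match each truck to one route.
Optimal: Car 91→Route 6 (44 km), Car 106→Route 5 (70 km), Car 27→Route 4 (177 km), Car 85→Route 1 (101 km), Car 58→Route 2 (274 km) — total 44+70+177+101+274 = 666 km.
Min-entry greedy (repeatedly take the single cheapest remaining cell) gives 819 km, worse by 153.

Min total: 666 km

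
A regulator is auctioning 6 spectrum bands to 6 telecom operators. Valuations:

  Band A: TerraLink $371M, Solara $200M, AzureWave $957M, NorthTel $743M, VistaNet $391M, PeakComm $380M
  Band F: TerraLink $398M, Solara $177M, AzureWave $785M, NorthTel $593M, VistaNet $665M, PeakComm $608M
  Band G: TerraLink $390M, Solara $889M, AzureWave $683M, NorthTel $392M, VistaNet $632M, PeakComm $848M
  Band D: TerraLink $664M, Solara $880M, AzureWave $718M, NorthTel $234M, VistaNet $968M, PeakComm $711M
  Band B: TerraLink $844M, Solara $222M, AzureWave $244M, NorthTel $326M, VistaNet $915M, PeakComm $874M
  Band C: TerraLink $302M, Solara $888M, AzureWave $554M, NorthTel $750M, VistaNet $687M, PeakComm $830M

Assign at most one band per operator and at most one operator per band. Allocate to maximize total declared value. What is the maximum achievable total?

This is the linear assignment problem.
Optimal: TerraLink→Band B ($844M), Solara→Band C ($888M), AzureWave→Band A ($957M), NorthTel→Band F ($593M), VistaNet→Band D ($968M), PeakComm→Band G ($848M) — total 844+888+957+593+968+848 = $5098M.
Column-greedy (each band in turn goes to its best remaining operator) gives $4816M, worse by 282.
Next-best assignment: TerraLink→Band B, Solara→Band G, AzureWave→Band A, NorthTel→Band F, VistaNet→Band D, PeakComm→Band C = $5081M.

Max total: $5098M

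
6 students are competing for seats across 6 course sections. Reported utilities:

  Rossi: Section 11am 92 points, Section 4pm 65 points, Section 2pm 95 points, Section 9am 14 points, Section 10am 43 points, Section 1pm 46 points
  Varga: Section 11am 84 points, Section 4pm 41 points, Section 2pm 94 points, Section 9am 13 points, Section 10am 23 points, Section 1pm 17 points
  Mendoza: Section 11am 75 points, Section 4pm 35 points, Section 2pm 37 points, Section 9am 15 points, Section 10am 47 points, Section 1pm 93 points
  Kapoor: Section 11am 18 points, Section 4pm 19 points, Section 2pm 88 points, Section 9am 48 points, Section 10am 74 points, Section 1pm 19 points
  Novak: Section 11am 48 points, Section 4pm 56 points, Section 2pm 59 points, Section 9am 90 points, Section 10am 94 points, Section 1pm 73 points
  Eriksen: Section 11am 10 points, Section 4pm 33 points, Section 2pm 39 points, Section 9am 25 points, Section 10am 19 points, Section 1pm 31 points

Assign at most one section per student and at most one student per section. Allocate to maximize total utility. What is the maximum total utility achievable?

Maximum total: 476 points

This is a one-to-one assignment (maximum-weight bipartite matching).
Optimal: Rossi→Section 11am (92 points), Varga→Section 2pm (94 points), Mendoza→Section 1pm (93 points), Kapoor→Section 10am (74 points), Novak→Section 9am (90 points), Eriksen→Section 4pm (33 points) — total 92+94+93+74+90+33 = 476 points.
Column-greedy (each section in turn goes to its best remaining student) gives 368 points, worse by 108.
Next-best assignment: Rossi→Section 2pm, Varga→Section 11am, Mendoza→Section 1pm, Kapoor→Section 10am, Novak→Section 9am, Eriksen→Section 4pm = 469 points.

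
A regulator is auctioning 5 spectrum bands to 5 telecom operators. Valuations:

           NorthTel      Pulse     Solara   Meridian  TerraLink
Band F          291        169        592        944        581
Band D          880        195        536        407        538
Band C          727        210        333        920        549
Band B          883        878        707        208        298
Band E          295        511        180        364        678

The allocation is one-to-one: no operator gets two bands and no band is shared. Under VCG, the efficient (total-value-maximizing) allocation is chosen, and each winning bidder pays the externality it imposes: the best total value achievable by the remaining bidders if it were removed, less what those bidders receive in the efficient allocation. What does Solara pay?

Solara pays $24M.

Efficient allocation: NorthTel→Band D ($880M), Pulse→Band B ($878M), Solara→Band F ($592M), Meridian→Band C ($920M), TerraLink→Band E ($678M); total welfare W = $3948M.
Solara receives Band F at value $592M, so the others get W − 592 = $3356M.
Without Solara: best allocation of the remaining 4 bidders over all 5 bands is NorthTel→Band D ($880M), Pulse→Band B ($878M), Meridian→Band F ($944M), TerraLink→Band E ($678M), total $3380M.
VCG payment = (others' best without Solara) − (others' welfare with Solara) = 3380 − 3356 = $24M.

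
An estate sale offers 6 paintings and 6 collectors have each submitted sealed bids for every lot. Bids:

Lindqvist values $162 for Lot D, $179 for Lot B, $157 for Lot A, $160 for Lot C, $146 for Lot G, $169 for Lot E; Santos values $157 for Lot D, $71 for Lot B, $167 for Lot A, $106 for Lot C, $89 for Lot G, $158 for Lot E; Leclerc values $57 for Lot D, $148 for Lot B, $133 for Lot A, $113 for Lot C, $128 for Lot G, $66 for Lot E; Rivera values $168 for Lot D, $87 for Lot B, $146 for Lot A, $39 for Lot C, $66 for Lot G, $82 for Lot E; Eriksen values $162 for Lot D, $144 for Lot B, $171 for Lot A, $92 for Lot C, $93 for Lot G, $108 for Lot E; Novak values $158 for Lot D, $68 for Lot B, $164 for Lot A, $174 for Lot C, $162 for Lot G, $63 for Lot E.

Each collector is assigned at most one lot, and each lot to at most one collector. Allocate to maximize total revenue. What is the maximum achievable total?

Optimal: Lindqvist→Lot B ($179), Santos→Lot E ($158), Leclerc→Lot G ($128), Rivera→Lot D ($168), Eriksen→Lot A ($171), Novak→Lot C ($174) — total 179+158+128+168+171+174 = $978.
Row-greedy (each collector in turn takes its best remaining lot) gives $924, worse by 54.
Next-best assignment: Lindqvist→Lot C, Santos→Lot E, Leclerc→Lot B, Rivera→Lot D, Eriksen→Lot A, Novak→Lot G = $967.
Swapping Eriksen↔Santos (Eriksen→Lot E $108, Santos→Lot A $167) loses 54.

Max total: $978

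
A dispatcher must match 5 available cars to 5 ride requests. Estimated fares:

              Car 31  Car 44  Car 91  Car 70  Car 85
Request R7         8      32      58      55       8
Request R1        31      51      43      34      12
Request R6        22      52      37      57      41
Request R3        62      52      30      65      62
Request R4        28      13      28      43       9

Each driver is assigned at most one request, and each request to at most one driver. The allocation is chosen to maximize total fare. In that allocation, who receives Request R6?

Car 70 receives Request R6.

Treat this as an assignment problem: match each driver to one request.
Optimal: Car 31→Request R4 ($28), Car 44→Request R1 ($51), Car 91→Request R7 ($58), Car 70→Request R6 ($57), Car 85→Request R3 ($62) — total 28+51+58+57+62 = $256.
Swapping Car 31↔Car 70 (Car 31→Request R6 $22, Car 70→Request R4 $43) loses 20.
Car 70's own top request is Request R3 ($65), but forcing Car 70→Request R3 and reassigning the rest optimally gives only $243 — worse by 13.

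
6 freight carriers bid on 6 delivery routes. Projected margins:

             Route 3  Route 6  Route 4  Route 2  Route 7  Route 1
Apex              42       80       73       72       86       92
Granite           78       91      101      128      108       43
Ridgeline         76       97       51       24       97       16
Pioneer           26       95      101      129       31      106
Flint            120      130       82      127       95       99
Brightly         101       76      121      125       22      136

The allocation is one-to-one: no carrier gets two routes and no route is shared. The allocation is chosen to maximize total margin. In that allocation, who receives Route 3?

Flint receives Route 3.

Optimal: Apex→Route 7 ($86k), Granite→Route 4 ($101k), Ridgeline→Route 6 ($97k), Pioneer→Route 2 ($129k), Flint→Route 3 ($120k), Brightly→Route 1 ($136k) — total 86+101+97+129+120+136 = $669k.
Column-greedy (each route in turn goes to its best remaining carrier) gives $667k, worse by 2.
Flint's own top route is Route 6 ($130k), but forcing Flint→Route 6 and reassigning the rest optimally gives only $658k — worse by 11.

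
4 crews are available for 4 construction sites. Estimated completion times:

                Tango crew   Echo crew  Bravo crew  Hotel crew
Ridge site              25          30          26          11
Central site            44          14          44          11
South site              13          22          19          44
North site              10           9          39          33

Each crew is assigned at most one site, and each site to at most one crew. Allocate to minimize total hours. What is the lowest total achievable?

Min total: 54 hours

Treat this as an assignment problem: match each crew to one site.
Optimal: Tango crew→North site (10 hours), Echo crew→Central site (14 hours), Bravo crew→South site (19 hours), Hotel crew→Ridge site (11 hours) — total 10+14+19+11 = 54 hours.
Column-greedy (each site in turn goes to its cheapest remaining crew) gives 77 hours, worse by 23.
Next-best assignment: Tango crew→South site, Echo crew→North site, Bravo crew→Ridge site, Hotel crew→Central site = 59 hours.
No other one-to-one assignment undercuts 54 hours.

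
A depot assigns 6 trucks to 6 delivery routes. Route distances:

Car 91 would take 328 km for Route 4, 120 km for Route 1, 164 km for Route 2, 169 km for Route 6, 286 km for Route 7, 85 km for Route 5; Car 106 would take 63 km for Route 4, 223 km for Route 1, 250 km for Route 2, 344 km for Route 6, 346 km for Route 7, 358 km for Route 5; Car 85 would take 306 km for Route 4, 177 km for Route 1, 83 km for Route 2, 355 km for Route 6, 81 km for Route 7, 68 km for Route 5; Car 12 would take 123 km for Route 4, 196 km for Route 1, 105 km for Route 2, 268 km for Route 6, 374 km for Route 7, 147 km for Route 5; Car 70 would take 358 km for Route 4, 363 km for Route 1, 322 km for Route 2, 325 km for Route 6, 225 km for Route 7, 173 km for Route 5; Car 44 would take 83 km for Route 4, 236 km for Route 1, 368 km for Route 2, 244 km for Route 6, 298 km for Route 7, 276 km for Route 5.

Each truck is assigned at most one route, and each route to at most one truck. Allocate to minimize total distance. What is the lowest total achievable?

Min total: 786 km

Optimal: Car 91→Route 1 (120 km), Car 106→Route 4 (63 km), Car 85→Route 7 (81 km), Car 12→Route 2 (105 km), Car 70→Route 5 (173 km), Car 44→Route 6 (244 km) — total 120+63+81+105+173+244 = 786 km.
Row-greedy (each truck in turn takes its cheapest remaining route) gives 895 km, worse by 109.
Next-best assignment: Car 91→Route 1, Car 106→Route 4, Car 85→Route 5, Car 12→Route 2, Car 70→Route 7, Car 44→Route 6 = 825 km.
No other one-to-one assignment undercuts 786 km.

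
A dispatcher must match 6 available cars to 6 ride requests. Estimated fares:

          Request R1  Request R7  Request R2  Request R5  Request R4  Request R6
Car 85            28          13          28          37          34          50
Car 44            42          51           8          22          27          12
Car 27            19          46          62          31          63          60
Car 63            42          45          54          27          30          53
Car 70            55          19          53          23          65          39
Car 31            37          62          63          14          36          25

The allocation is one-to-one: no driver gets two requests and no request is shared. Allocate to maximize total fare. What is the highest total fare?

Maximum total: $322

Optimal: Car 85→Request R5 ($37), Car 44→Request R7 ($51), Car 27→Request R4 ($63), Car 63→Request R6 ($53), Car 70→Request R1 ($55), Car 31→Request R2 ($63) — total 37+51+63+53+55+63 = $322.
Next-best assignment: Car 85→Request R5, Car 44→Request R1, Car 27→Request R2, Car 63→Request R6, Car 70→Request R4, Car 31→Request R7 = $321.
Checked against all permutations: $322 is optimal.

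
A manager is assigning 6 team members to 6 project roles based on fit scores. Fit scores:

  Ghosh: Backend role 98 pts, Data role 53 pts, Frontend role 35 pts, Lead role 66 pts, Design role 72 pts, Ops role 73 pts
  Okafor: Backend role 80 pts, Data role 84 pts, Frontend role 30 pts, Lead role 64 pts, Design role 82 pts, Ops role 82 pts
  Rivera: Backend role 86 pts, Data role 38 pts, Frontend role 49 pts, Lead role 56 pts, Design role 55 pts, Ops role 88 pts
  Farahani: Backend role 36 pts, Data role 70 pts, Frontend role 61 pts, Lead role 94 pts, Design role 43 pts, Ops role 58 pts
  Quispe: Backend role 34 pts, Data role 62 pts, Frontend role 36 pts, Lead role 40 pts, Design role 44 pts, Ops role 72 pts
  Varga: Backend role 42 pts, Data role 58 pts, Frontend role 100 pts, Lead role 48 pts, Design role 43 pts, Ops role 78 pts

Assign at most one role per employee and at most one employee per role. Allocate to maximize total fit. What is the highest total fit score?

Maximum total: 524 pts

Optimal: Ghosh→Backend role (98 pts), Okafor→Design role (82 pts), Rivera→Ops role (88 pts), Farahani→Lead role (94 pts), Quispe→Data role (62 pts), Varga→Frontend role (100 pts) — total 98+82+88+94+62+100 = 524 pts.
Max-entry greedy (repeatedly take the single best remaining cell) gives 508 pts, worse by 16.
Next-best assignment: Ghosh→Backend role, Okafor→Data role, Rivera→Ops role, Farahani→Lead role, Quispe→Design role, Varga→Frontend role = 508 pts.
No other one-to-one assignment exceeds 524 pts.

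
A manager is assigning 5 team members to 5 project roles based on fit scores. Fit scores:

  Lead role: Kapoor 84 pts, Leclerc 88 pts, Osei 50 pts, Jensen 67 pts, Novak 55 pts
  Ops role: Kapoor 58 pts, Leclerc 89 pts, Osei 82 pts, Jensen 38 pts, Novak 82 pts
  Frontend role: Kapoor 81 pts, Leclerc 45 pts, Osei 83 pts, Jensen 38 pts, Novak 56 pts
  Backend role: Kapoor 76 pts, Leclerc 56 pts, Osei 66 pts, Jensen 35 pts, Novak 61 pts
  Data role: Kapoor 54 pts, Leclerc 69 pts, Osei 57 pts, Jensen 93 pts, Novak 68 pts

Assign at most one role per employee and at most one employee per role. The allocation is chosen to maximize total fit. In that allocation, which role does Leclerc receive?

Treat this as an assignment problem: match each employee to one role.
Optimal: Kapoor→Backend role (76 pts), Leclerc→Lead role (88 pts), Osei→Frontend role (83 pts), Jensen→Data role (93 pts), Novak→Ops role (82 pts) — total 76+88+83+93+82 = 422 pts.
Column-greedy (each role in turn goes to its best remaining employee) gives 405 pts, worse by 17.
Leclerc's own top role is Ops role (89 pts), but forcing Leclerc→Ops role and reassigning the rest optimally gives only 410 pts — worse by 12.

Leclerc receives Lead role.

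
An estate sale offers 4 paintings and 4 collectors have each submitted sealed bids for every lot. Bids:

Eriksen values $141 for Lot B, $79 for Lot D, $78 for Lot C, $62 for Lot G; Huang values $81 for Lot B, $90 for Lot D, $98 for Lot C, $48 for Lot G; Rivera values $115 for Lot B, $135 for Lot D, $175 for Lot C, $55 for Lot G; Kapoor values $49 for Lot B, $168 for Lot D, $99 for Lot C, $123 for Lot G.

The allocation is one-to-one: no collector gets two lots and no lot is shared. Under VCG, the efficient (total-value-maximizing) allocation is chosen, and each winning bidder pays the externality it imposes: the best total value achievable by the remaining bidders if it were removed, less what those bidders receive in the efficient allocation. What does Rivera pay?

Efficient allocation: Eriksen→Lot B ($141), Huang→Lot G ($48), Rivera→Lot C ($175), Kapoor→Lot D ($168); total welfare W = $532.
Rivera receives Lot C at value $175, so the others get W − 175 = $357.
Without Rivera: best allocation of the remaining 3 bidders over all 4 lots is Eriksen→Lot B ($141), Huang→Lot C ($98), Kapoor→Lot D ($168), total $407.
VCG payment = (others' best without Rivera) − (others' welfare with Rivera) = 407 − 357 = $50.

Rivera pays $50.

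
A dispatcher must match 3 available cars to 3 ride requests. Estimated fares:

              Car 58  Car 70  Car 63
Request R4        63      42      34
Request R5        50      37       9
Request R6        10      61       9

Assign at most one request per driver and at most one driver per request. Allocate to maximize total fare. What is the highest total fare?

Maximum total: $145

Optimal: Car 58→Request R5 ($50), Car 70→Request R6 ($61), Car 63→Request R4 ($34) — total 50+61+34 = $145.
Max-entry greedy (repeatedly take the single best remaining cell) gives $133, worse by 12.
Next-best assignment: Car 58→Request R4, Car 70→Request R6, Car 63→Request R5 = $133.
Every other assignment is strictly worse.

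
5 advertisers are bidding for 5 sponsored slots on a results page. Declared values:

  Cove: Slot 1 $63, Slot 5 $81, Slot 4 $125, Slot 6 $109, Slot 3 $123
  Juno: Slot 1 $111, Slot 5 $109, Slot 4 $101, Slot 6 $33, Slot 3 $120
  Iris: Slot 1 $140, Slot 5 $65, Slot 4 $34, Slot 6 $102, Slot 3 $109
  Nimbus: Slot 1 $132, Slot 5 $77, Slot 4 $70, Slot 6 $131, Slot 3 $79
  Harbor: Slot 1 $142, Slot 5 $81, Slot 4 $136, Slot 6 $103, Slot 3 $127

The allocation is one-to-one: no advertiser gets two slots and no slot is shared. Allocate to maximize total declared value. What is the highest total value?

This is a one-to-one assignment (maximum-weight bipartite matching).
Optimal: Cove→Slot 3 ($123), Juno→Slot 5 ($109), Iris→Slot 1 ($140), Nimbus→Slot 6 ($131), Harbor→Slot 4 ($136) — total 123+109+140+131+136 = $639.
Row-greedy (each advertiser in turn takes its best remaining slot) gives $597, worse by 42.
Next-best assignment: Cove→Slot 4, Juno→Slot 5, Iris→Slot 1, Nimbus→Slot 6, Harbor→Slot 3 = $632.
No other one-to-one assignment exceeds $639.

Maximum total: $639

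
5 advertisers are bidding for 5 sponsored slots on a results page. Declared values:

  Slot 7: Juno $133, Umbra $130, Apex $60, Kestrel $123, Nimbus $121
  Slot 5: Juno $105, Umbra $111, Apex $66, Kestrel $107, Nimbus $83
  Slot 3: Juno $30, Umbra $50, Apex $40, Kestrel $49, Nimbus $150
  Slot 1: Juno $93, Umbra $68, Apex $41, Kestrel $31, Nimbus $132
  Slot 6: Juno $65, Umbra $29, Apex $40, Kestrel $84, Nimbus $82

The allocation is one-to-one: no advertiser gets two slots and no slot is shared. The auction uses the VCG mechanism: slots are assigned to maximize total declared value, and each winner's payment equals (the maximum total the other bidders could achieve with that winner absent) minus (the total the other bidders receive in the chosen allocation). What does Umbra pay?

Umbra pays $40.

Efficient allocation: Juno→Slot 1 ($93), Umbra→Slot 7 ($130), Apex→Slot 5 ($66), Kestrel→Slot 6 ($84), Nimbus→Slot 3 ($150); total welfare W = $523.
Umbra receives Slot 7 at value $130, so the others get W − 130 = $393.
Without Umbra: best allocation of the remaining 4 bidders over all 5 slots is Juno→Slot 7 ($133), Apex→Slot 5 ($66), Kestrel→Slot 6 ($84), Nimbus→Slot 3 ($150), total $433.
VCG payment = (others' best without Umbra) − (others' welfare with Umbra) = 433 − 393 = $40.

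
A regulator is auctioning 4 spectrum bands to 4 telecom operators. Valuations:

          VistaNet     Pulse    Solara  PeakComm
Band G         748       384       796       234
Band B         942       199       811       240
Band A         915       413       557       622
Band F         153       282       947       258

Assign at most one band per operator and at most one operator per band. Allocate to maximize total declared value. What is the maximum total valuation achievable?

Max total: $2895M

Optimal: VistaNet→Band B ($942M), Pulse→Band G ($384M), Solara→Band F ($947M), PeakComm→Band A ($622M) — total 942+384+947+622 = $2895M.
Column-greedy (each band in turn goes to its best remaining operator) gives $2642M, worse by 253.
Every other assignment is strictly worse.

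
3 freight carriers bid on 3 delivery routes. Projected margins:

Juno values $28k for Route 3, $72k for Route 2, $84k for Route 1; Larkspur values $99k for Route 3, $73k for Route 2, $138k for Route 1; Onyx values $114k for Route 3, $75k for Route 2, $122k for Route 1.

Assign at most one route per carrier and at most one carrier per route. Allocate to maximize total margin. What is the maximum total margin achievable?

This is a one-to-one assignment (maximum-weight bipartite matching).
Optimal: Juno→Route 2 ($72k), Larkspur→Route 1 ($138k), Onyx→Route 3 ($114k) — total 72+138+114 = $324k.
Row-greedy (each carrier in turn takes its best remaining route) gives $258k, worse by 66.
Checked against all permutations: $324k is optimal.

Maximum total: $324k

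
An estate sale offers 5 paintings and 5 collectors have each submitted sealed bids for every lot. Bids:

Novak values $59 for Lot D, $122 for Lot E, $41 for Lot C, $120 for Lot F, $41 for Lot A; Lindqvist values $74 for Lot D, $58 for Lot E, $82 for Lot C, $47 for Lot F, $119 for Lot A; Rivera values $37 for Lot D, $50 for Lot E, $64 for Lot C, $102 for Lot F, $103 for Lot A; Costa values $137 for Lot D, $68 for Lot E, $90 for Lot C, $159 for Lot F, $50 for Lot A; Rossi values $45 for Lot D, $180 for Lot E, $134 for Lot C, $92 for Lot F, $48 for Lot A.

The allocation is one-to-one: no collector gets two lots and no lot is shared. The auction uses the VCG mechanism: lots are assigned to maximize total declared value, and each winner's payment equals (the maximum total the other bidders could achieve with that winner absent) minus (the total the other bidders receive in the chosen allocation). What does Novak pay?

Efficient allocation: Novak→Lot F ($120), Lindqvist→Lot C ($82), Rivera→Lot A ($103), Costa→Lot D ($137), Rossi→Lot E ($180); total welfare W = $622.
Novak receives Lot F at value $120, so the others get W − 120 = $502.
Without Novak: best allocation of the remaining 4 bidders over all 5 lots is Lindqvist→Lot A ($119), Rivera→Lot F ($102), Costa→Lot D ($137), Rossi→Lot E ($180), total $538.
VCG payment = (others' best without Novak) − (others' welfare with Novak) = 538 − 502 = $36.

Novak pays $36.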